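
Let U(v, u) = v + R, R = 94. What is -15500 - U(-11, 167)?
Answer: -15583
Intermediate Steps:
U(v, u) = 94 + v (U(v, u) = v + 94 = 94 + v)
-15500 - U(-11, 167) = -15500 - (94 - 11) = -15500 - 1*83 = -15500 - 83 = -15583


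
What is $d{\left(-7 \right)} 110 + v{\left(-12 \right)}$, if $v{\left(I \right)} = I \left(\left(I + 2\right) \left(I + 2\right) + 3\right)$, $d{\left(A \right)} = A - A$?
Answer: $-1236$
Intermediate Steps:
$d{\left(A \right)} = 0$
$v{\left(I \right)} = I \left(3 + \left(2 + I\right)^{2}\right)$ ($v{\left(I \right)} = I \left(\left(2 + I\right) \left(2 + I\right) + 3\right) = I \left(\left(2 + I\right)^{2} + 3\right) = I \left(3 + \left(2 + I\right)^{2}\right)$)
$d{\left(-7 \right)} 110 + v{\left(-12 \right)} = 0 \cdot 110 - 12 \left(3 + \left(2 - 12\right)^{2}\right) = 0 - 12 \left(3 + \left(-10\right)^{2}\right) = 0 - 12 \left(3 + 100\right) = 0 - 1236 = -1236$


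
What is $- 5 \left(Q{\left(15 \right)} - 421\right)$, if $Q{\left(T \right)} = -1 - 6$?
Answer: $2140$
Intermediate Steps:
$Q{\left(T \right)} = -7$ ($Q{\left(T \right)} = -1 - 6 = -7$)
$- 5 \left(Q{\left(15 \right)} - 421\right) = - 5 \left(-7 - 421\right) = \left(-5\right) \left(-428\right) = 2140$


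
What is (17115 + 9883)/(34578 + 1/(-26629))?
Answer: 718929742/920777561 ≈ 0.78079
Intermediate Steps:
(17115 + 9883)/(34578 + 1/(-26629)) = 26998/(34578 - 1/26629) = 26998/(920777561/26629) = 26998*(26629/920777561) = 718929742/920777561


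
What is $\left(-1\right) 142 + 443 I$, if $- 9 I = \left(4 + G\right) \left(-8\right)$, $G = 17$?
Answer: $\frac{24382}{3} \approx 8127.3$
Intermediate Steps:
$I = \frac{56}{3}$ ($I = - \frac{\left(4 + 17\right) \left(-8\right)}{9} = - \frac{21 \left(-8\right)}{9} = \left(- \frac{1}{9}\right) \left(-168\right) = \frac{56}{3} \approx 18.667$)
$\left(-1\right) 142 + 443 I = \left(-1\right) 142 + 443 \cdot \frac{56}{3} = -142 + \frac{24808}{3} = \frac{24382}{3}$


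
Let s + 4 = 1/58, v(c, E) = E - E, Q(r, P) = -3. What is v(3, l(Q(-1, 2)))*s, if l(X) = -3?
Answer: 0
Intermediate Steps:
v(c, E) = 0
s = -231/58 (s = -4 + 1/58 = -231/58 ≈ -3.9828)
v(3, l(Q(-1, 2)))*s = 0*(-231/58) = 0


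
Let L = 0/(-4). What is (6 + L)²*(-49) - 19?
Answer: -1783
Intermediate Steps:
L = 0 (L = 0*(-¼) = 0)
(6 + L)²*(-49) - 19 = (6 + 0)²*(-49) - 19 = 6²*(-49) - 19 = 36*(-49) - 19 = -1764 - 19 = -1783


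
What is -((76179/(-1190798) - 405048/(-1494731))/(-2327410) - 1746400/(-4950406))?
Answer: -103352171862375598380961/292965724173720323884564 ≈ -0.35278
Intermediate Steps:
-((76179/(-1190798) - 405048/(-1494731))/(-2327410) - 1746400/(-4950406)) = -((76179*(-1/1190798) - 405048*(-1/1494731))*(-1/2327410) - 1746400*(-1/4950406)) = -((-76179/1190798 + 57864/213533)*(-1/2327410) + 873200/2475203) = -((52637605065/254274669334)*(-1/2327410) + 873200/2475203) = -(-10527521013/118360281630928988 + 873200/2475203) = -1*103352171862375598380961/292965724173720323884564 = -103352171862375598380961/292965724173720323884564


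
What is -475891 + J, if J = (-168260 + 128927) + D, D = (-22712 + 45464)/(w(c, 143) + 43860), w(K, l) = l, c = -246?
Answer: -286979480/557 ≈ -5.1522e+5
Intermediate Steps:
D = 288/557 (D = (-22712 + 45464)/(143 + 43860) = 22752/44003 = 22752*(1/44003) = 288/557 ≈ 0.51706)
J = -21908193/557 (J = (-168260 + 128927) + 288/557 = -39333 + 288/557 = -21908193/557 ≈ -39333.)
-475891 + J = -475891 - 21908193/557 = -286979480/557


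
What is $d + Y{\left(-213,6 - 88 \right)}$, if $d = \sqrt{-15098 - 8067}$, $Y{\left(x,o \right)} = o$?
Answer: $-82 + i \sqrt{23165} \approx -82.0 + 152.2 i$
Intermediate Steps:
$d = i \sqrt{23165}$ ($d = \sqrt{-23165} = i \sqrt{23165} \approx 152.2 i$)
$d + Y{\left(-213,6 - 88 \right)} = i \sqrt{23165} + \left(6 - 88\right) = i \sqrt{23165} - 82 = -82 + i \sqrt{23165}$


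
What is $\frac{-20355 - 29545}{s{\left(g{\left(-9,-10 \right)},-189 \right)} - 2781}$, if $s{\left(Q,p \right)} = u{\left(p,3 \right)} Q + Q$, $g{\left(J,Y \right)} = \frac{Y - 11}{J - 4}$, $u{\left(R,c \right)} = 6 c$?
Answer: $\frac{324350}{17877} \approx 18.143$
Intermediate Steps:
$g{\left(J,Y \right)} = \frac{-11 + Y}{-4 + J}$
$s{\left(Q,p \right)} = 19 Q$ ($s{\left(Q,p \right)} = 6 \cdot 3 Q + Q = 18 Q + Q = 19 Q$)
$\frac{-20355 - 29545}{s{\left(g{\left(-9,-10 \right)},-189 \right)} - 2781} = \frac{-20355 - 29545}{19 \frac{-11 - 10}{-4 - 9} - 2781} = - \frac{49900}{19 \frac{1}{-13} \left(-21\right) - 2781} = - \frac{49900}{19 \left(\left(- \frac{1}{13}\right) \left(-21\right)\right) - 2781} = - \frac{49900}{19 \cdot \frac{21}{13} - 2781} = - \frac{49900}{\frac{399}{13} - 2781} = - \frac{49900}{- \frac{35754}{13}} = \left(-49900\right) \left(- \frac{13}{35754}\right) = \frac{324350}{17877}$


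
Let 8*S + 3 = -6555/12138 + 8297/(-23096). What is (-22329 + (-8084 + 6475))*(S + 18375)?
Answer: -82204640658915885/186892832 ≈ -4.3985e+8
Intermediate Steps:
S = -182186835/373785664 (S = -3/8 + (-6555/12138 + 8297/(-23096))/8 = -3/8 + (-6555*1/12138 + 8297*(-1/23096))/8 = -3/8 + (-2185/4046 - 8297/23096)/8 = -3/8 + (⅛)*(-42017211/46723208) = -3/8 - 42017211/373785664 = -182186835/373785664 ≈ -0.48741)
(-22329 + (-8084 + 6475))*(S + 18375) = (-22329 + (-8084 + 6475))*(-182186835/373785664 + 18375) = (-22329 - 1609)*(6868129389165/373785664) = -23938*6868129389165/373785664 = -82204640658915885/186892832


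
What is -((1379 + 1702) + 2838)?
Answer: -5919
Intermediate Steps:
-((1379 + 1702) + 2838) = -(3081 + 2838) = -1*5919 = -5919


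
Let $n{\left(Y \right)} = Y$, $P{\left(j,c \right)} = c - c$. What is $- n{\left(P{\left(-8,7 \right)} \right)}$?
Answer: $0$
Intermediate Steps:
$P{\left(j,c \right)} = 0$
$- n{\left(P{\left(-8,7 \right)} \right)} = \left(-1\right) 0 = 0$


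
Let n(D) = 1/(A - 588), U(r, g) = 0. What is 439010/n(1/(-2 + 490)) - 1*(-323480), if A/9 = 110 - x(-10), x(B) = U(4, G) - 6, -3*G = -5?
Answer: 200512040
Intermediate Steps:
G = 5/3 (G = -⅓*(-5) = 5/3 ≈ 1.6667)
x(B) = -6 (x(B) = 0 - 6 = -6)
A = 1044 (A = 9*(110 - 1*(-6)) = 9*(110 + 6) = 9*116 = 1044)
n(D) = 1/456 (n(D) = 1/(1044 - 588) = 1/456)
439010/n(1/(-2 + 490)) - 1*(-323480) = 439010/(1/456) - 1*(-323480) = 439010*456 + 323480 = 200188560 + 323480 = 200512040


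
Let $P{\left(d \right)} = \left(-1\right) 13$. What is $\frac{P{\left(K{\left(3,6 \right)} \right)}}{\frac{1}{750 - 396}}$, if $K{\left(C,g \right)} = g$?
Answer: $-4602$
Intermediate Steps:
$P{\left(d \right)} = -13$
$\frac{P{\left(K{\left(3,6 \right)} \right)}}{\frac{1}{750 - 396}} = - \frac{13}{\frac{1}{750 - 396}} = - \frac{13}{\frac{1}{354}} = - 13 \frac{1}{\frac{1}{354}} = \left(-13\right) 354 = -4602$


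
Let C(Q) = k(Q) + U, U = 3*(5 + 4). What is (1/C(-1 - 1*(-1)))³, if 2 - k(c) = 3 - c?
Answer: 1/17576 ≈ 5.6896e-5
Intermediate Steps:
U = 27 (U = 3*9 = 27)
k(c) = -1 + c (k(c) = 2 - (3 - c) = 2 + (-3 + c) = -1 + c)
C(Q) = 26 + Q (C(Q) = (-1 + Q) + 27 = 26 + Q)
(1/C(-1 - 1*(-1)))³ = (1/(26 + (-1 - 1*(-1))))³ = (1/(26 + (-1 + 1)))³ = (1/(26 + 0))³ = (1/26)³ = 1/17576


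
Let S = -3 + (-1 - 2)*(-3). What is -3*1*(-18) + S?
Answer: 60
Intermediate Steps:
S = 6 (S = -3 - 3*(-3) = -3 + 9 = 6)
-3*1*(-18) + S = -3*1*(-18) + 6 = -3*(-18) + 6 = 54 + 6 = 60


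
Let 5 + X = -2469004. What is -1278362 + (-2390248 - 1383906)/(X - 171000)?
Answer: -3374883411104/2640009 ≈ -1.2784e+6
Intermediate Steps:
X = -2469009 (X = -5 - 2469004 = -2469009)
-1278362 + (-2390248 - 1383906)/(X - 171000) = -1278362 + (-2390248 - 1383906)/(-2469009 - 171000) = -1278362 - 3774154/(-2640009) = -1278362 - 3774154*(-1/2640009) = -1278362 + 3774154/2640009 = -3374883411104/2640009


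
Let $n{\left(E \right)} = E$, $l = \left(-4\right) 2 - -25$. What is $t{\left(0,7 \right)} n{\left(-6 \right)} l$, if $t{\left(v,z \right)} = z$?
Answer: $-714$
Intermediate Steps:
$l = 17$ ($l = -8 + 25 = 17$)
$t{\left(0,7 \right)} n{\left(-6 \right)} l = 7 \left(-6\right) 17 = \left(-42\right) 17 = -714$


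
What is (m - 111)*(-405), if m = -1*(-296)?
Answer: -74925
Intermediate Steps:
m = 296
(m - 111)*(-405) = (296 - 111)*(-405) = 185*(-405) = -74925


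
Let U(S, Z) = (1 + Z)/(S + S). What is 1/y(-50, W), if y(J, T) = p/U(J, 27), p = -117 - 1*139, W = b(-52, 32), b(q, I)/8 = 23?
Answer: 7/6400 ≈ 0.0010937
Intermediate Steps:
b(q, I) = 184 (b(q, I) = 8*23 = 184)
W = 184
U(S, Z) = (1 + Z)/(2*S) (U(S, Z) = (1 + Z)/((2*S)) = (1 + Z)*(1/(2*S)) = (1 + Z)/(2*S))
p = -256 (p = -117 - 139 = -256)
y(J, T) = -128*J/7 (y(J, T) = -256*2*J/(1 + 27) = -256*J/14 = -128*J/7)
1/y(-50, W) = 1/(-128/7*(-50)) = 1/(6400/7) = 7/6400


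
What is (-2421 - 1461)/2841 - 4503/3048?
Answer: -2736151/962152 ≈ -2.8438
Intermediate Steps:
(-2421 - 1461)/2841 - 4503/3048 = -3882*1/2841 - 4503*1/3048 = -1294/947 - 1501/1016 = -2736151/962152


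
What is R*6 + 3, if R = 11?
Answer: 69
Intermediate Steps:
R*6 + 3 = 11*6 + 3 = 66 + 3 = 69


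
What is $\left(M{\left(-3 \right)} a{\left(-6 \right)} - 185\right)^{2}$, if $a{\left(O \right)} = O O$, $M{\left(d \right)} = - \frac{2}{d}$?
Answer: $25921$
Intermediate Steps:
$a{\left(O \right)} = O^{2}$
$\left(M{\left(-3 \right)} a{\left(-6 \right)} - 185\right)^{2} = \left(- \frac{2}{-3} \left(-6\right)^{2} - 185\right)^{2} = \left(\left(-2\right) \left(- \frac{1}{3}\right) 36 - 185\right)^{2} = \left(\frac{2}{3} \cdot 36 - 185\right)^{2} = \left(24 - 185\right)^{2} = \left(-161\right)^{2} = 25921$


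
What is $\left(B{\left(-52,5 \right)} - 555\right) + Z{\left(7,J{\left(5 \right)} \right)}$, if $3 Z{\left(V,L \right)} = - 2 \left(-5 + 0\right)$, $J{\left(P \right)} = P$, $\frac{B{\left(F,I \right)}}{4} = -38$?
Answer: $- \frac{2111}{3} \approx -703.67$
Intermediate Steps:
$B{\left(F,I \right)} = -152$ ($B{\left(F,I \right)} = 4 \left(-38\right) = -152$)
$Z{\left(V,L \right)} = \frac{10}{3}$ ($Z{\left(V,L \right)} = \frac{\left(-2\right) \left(-5 + 0\right)}{3} = \frac{\left(-2\right) \left(-5\right)}{3} = \frac{1}{3} \cdot 10 = \frac{10}{3}$)
$\left(B{\left(-52,5 \right)} - 555\right) + Z{\left(7,J{\left(5 \right)} \right)} = \left(-152 - 555\right) + \frac{10}{3} = -707 + \frac{10}{3} = - \frac{2111}{3}$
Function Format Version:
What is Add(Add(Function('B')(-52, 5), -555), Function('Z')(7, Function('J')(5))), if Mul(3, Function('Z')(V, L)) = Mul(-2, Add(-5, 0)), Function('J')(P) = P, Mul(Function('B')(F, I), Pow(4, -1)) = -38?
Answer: Rational(-2111, 3) ≈ -703.67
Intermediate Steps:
Function('B')(F, I) = -152 (Function('B')(F, I) = Mul(4, -38) = -152)
Function('Z')(V, L) = Rational(10, 3) (Function('Z')(V, L) = Mul(Rational(1, 3), Mul(-2, Add(-5, 0))) = Mul(Rational(1, 3), Mul(-2, -5)) = Mul(Rational(1, 3), 10) = Rational(10, 3))
Add(Add(Function('B')(-52, 5), -555), Function('Z')(7, Function('J')(5))) = Add(Add(-152, -555), Rational(10, 3)) = Add(-707, Rational(10, 3)) = Rational(-2111, 3)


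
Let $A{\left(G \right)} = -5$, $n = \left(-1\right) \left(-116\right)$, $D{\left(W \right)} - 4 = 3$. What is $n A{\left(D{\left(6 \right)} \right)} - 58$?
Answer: $-638$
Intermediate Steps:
$D{\left(W \right)} = 7$ ($D{\left(W \right)} = 4 + 3 = 7$)
$n = 116$
$n A{\left(D{\left(6 \right)} \right)} - 58 = 116 \left(-5\right) - 58 = -580 - 58 = -638$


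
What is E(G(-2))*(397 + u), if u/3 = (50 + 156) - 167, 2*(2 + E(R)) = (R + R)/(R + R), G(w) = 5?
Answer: -771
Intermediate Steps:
E(R) = -3/2 (E(R) = -2 + ((R + R)/(R + R))/2 = -2 + ((2*R)/((2*R)))/2 = -2 + ((2*R)*(1/(2*R)))/2 = -2 + (1/2)*1 = -2 + 1/2 = -3/2)
u = 117 (u = 3*((50 + 156) - 167) = 3*(206 - 167) = 3*39 = 117)
E(G(-2))*(397 + u) = -3*(397 + 117)/2 = -3/2*514 = -771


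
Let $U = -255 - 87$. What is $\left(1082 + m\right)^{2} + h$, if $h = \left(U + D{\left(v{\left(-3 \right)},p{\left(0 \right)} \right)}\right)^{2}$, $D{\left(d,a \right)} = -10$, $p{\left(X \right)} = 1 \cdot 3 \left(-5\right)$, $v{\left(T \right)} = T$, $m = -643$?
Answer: $316625$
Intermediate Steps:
$p{\left(X \right)} = -15$ ($p{\left(X \right)} = 3 \left(-5\right) = -15$)
$U = -342$ ($U = -255 - 87 = -342$)
$h = 123904$ ($h = \left(-342 - 10\right)^{2} = \left(-352\right)^{2} = 123904$)
$\left(1082 + m\right)^{2} + h = \left(1082 - 643\right)^{2} + 123904 = 439^{2} + 123904 = 192721 + 123904 = 316625$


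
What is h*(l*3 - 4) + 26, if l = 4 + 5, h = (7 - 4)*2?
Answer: 164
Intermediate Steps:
h = 6 (h = 3*2 = 6)
l = 9
h*(l*3 - 4) + 26 = 6*(9*3 - 4) + 26 = 6*(27 - 4) + 26 = 6*23 + 26 = 138 + 26 = 164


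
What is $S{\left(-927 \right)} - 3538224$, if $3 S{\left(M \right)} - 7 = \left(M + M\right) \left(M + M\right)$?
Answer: $- \frac{7177349}{3} \approx -2.3924 \cdot 10^{6}$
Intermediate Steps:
$S{\left(M \right)} = \frac{7}{3} + \frac{4 M^{2}}{3}$ ($S{\left(M \right)} = \frac{7}{3} + \frac{\left(M + M\right) \left(M + M\right)}{3} = \frac{7}{3} + \frac{2 M 2 M}{3} = \frac{7}{3} + \frac{4 M^{2}}{3}$)
$S{\left(-927 \right)} - 3538224 = \left(\frac{7}{3} + \frac{4 \left(-927\right)^{2}}{3}\right) - 3538224 = \left(\frac{7}{3} + \frac{4}{3} \cdot 859329\right) - 3538224 = \left(\frac{7}{3} + 1145772\right) - 3538224 = \frac{3437323}{3} - 3538224 = - \frac{7177349}{3}$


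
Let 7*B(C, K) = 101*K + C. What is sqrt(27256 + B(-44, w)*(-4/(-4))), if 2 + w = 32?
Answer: sqrt(1356446)/7 ≈ 166.38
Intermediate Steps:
w = 30 (w = -2 + 32 = 30)
B(C, K) = C/7 + 101*K/7 (B(C, K) = (101*K + C)/7 = (C + 101*K)/7 = C/7 + 101*K/7)
sqrt(27256 + B(-44, w)*(-4/(-4))) = sqrt(27256 + ((1/7)*(-44) + (101/7)*30)*(-4/(-4))) = sqrt(27256 + (-44/7 + 3030/7)*(-4*(-1/4))) = sqrt(27256 + (2986/7)*1) = sqrt(27256 + 2986/7) = sqrt(193778/7) = sqrt(1356446)/7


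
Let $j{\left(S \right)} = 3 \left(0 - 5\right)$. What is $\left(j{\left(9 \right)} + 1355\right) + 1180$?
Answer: $2520$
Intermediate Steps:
$j{\left(S \right)} = -15$ ($j{\left(S \right)} = 3 \left(-5\right) = -15$)
$\left(j{\left(9 \right)} + 1355\right) + 1180 = \left(-15 + 1355\right) + 1180 = 1340 + 1180 = 2520$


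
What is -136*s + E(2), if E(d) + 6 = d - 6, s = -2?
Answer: 262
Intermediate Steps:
E(d) = -12 + d (E(d) = -6 + (d - 6) = -6 + (-6 + d) = -12 + d)
-136*s + E(2) = -136*(-2) + (-12 + 2) = 272 - 10 = 262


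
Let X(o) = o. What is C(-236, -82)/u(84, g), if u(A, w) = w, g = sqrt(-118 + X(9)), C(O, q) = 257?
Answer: -257*I*sqrt(109)/109 ≈ -24.616*I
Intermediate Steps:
g = I*sqrt(109) (g = sqrt(-118 + 9) = sqrt(-109) = I*sqrt(109) ≈ 10.44*I)
C(-236, -82)/u(84, g) = 257/((I*sqrt(109))) = 257*(-I*sqrt(109)/109) = -257*I*sqrt(109)/109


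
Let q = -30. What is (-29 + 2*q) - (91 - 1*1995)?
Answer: 1815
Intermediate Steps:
(-29 + 2*q) - (91 - 1*1995) = (-29 + 2*(-30)) - (91 - 1*1995) = (-29 - 60) - (91 - 1995) = -89 - 1*(-1904) = -89 + 1904 = 1815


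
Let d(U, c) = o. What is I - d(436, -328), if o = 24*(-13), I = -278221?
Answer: -277909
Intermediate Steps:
o = -312
d(U, c) = -312
I - d(436, -328) = -278221 - 1*(-312) = -278221 + 312 = -277909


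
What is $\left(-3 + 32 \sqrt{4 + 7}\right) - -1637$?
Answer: $1634 + 32 \sqrt{11} \approx 1740.1$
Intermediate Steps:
$\left(-3 + 32 \sqrt{4 + 7}\right) - -1637 = \left(-3 + 32 \sqrt{11}\right) + 1637 = 1634 + 32 \sqrt{11}$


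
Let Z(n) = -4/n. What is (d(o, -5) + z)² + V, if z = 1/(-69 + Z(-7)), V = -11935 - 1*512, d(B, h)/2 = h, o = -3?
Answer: -2832840918/229441 ≈ -12347.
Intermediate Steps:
d(B, h) = 2*h
V = -12447 (V = -11935 - 512 = -12447)
z = -7/479 (z = 1/(-69 - 4/(-7)) = 1/(-69 - 4*(-⅐)) = 1/(-69 + 4/7) = 1/(-479/7) = -7/479 ≈ -0.014614)
(d(o, -5) + z)² + V = (2*(-5) - 7/479)² - 12447 = (-10 - 7/479)² - 12447 = (-4797/479)² - 12447 = 23011209/229441 - 12447 = -2832840918/229441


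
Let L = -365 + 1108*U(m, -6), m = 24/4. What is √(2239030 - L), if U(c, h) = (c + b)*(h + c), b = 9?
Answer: √2239395 ≈ 1496.5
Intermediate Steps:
m = 6 (m = 24*(¼) = 6)
U(c, h) = (9 + c)*(c + h) (U(c, h) = (c + 9)*(h + c) = (9 + c)*(c + h))
L = -365 (L = -365 + 1108*(6² + 9*6 + 9*(-6) + 6*(-6)) = -365 + 1108*(36 + 54 - 54 - 36) = -365 + 1108*0 = -365 + 0 = -365)
√(2239030 - L) = √(2239030 - 1*(-365)) = √(2239030 + 365) = √2239395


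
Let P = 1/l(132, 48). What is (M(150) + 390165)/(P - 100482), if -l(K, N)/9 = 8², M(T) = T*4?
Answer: -225080640/57877633 ≈ -3.8889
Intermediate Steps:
M(T) = 4*T
l(K, N) = -576 (l(K, N) = -9*8² = -9*64 = -576)
P = -1/576 (P = 1/(-576) = -1/576 ≈ -0.0017361)
(M(150) + 390165)/(P - 100482) = (4*150 + 390165)/(-1/576 - 100482) = (600 + 390165)/(-57877633/576) = 390765*(-576/57877633) = -225080640/57877633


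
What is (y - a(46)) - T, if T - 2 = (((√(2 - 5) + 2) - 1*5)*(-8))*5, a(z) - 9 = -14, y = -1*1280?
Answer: -1397 + 40*I*√3 ≈ -1397.0 + 69.282*I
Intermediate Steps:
y = -1280
a(z) = -5 (a(z) = 9 - 14 = -5)
T = 122 - 40*I*√3 (T = 2 + (((√(2 - 5) + 2) - 1*5)*(-8))*5 = 2 + (((√(-3) + 2) - 5)*(-8))*5 = 2 + (((I*√3 + 2) - 5)*(-8))*5 = 2 + (((2 + I*√3) - 5)*(-8))*5 = 2 + ((-3 + I*√3)*(-8))*5 = 2 + (24 - 8*I*√3)*5 = 2 + (120 - 40*I*√3) = 122 - 40*I*√3 ≈ 122.0 - 69.282*I)
(y - a(46)) - T = (-1280 - 1*(-5)) - (122 - 40*I*√3) = (-1280 + 5) + (-122 + 40*I*√3) = -1275 + (-122 + 40*I*√3) = -1397 + 40*I*√3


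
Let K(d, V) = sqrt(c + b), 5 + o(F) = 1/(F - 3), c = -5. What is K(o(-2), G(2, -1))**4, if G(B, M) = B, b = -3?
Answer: 64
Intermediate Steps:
o(F) = -5 + 1/(-3 + F) (o(F) = -5 + 1/(F - 3) = -5 + 1/(-3 + F))
K(d, V) = 2*I*sqrt(2) (K(d, V) = sqrt(-5 - 3) = sqrt(-8) = 2*I*sqrt(2))
K(o(-2), G(2, -1))**4 = (2*I*sqrt(2))**4 = 64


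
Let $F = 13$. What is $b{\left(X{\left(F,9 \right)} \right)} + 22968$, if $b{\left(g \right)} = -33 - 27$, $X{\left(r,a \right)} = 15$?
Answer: $22908$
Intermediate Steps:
$b{\left(g \right)} = -60$
$b{\left(X{\left(F,9 \right)} \right)} + 22968 = -60 + 22968 = 22908$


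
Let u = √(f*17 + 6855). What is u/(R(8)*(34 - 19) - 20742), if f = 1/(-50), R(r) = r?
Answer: -√685466/206220 ≈ -0.0040148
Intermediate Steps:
f = -1/50 ≈ -0.020000
u = √685466/10 (u = √(-1/50*17 + 6855) = √(-17/50 + 6855) = √(342733/50) = √685466/10 ≈ 82.793)
u/(R(8)*(34 - 19) - 20742) = (√685466/10)/(8*(34 - 19) - 20742) = (√685466/10)/(8*15 - 20742) = (√685466/10)/(120 - 20742) = (√685466/10)/(-20622) = (√685466/10)*(-1/20622) = -√685466/206220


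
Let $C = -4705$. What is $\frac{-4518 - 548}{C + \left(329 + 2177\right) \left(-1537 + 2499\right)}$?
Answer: $- \frac{5066}{2406067} \approx -0.0021055$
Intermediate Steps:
$\frac{-4518 - 548}{C + \left(329 + 2177\right) \left(-1537 + 2499\right)} = \frac{-4518 - 548}{-4705 + \left(329 + 2177\right) \left(-1537 + 2499\right)} = - \frac{5066}{-4705 + 2506 \cdot 962} = - \frac{5066}{-4705 + 2410772} = - \frac{5066}{2406067}$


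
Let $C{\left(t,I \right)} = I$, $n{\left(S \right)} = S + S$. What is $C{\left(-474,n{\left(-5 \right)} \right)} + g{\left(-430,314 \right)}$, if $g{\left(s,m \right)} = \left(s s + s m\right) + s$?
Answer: $49440$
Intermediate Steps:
$n{\left(S \right)} = 2 S$
$g{\left(s,m \right)} = s + s^{2} + m s$ ($g{\left(s,m \right)} = \left(s^{2} + m s\right) + s = s + s^{2} + m s$)
$C{\left(-474,n{\left(-5 \right)} \right)} + g{\left(-430,314 \right)} = 2 \left(-5\right) - 430 \left(1 + 314 - 430\right) = -10 - -49450 = -10 + 49450 = 49440$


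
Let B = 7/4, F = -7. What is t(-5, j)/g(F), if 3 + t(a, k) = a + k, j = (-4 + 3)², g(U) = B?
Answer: -4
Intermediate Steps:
B = 7/4 (B = 7*(¼) = 7/4 ≈ 1.7500)
g(U) = 7/4
j = 1 (j = (-1)² = 1)
t(a, k) = -3 + a + k (t(a, k) = -3 + (a + k) = -3 + a + k)
t(-5, j)/g(F) = (-3 - 5 + 1)/(7/4) = -7*4/7 = -4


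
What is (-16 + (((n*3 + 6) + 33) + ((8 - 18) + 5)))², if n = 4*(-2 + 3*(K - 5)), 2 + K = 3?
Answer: 22500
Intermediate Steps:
K = 1 (K = -2 + 3 = 1)
n = -56 (n = 4*(-2 + 3*(1 - 5)) = 4*(-2 + 3*(-4)) = 4*(-2 - 12) = 4*(-14) = -56)
(-16 + (((n*3 + 6) + 33) + ((8 - 18) + 5)))² = (-16 + (((-56*3 + 6) + 33) + ((8 - 18) + 5)))² = (-16 + (((-168 + 6) + 33) + (-10 + 5)))² = (-16 + ((-162 + 33) - 5))² = (-16 + (-129 - 5))² = (-16 - 134)² = (-150)² = 22500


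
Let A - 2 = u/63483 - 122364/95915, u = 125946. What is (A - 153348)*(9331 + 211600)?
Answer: -68762209462885716584/2029657315 ≈ -3.3879e+10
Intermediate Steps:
A = 5496673556/2029657315 (A = 2 + (125946/63483 - 122364/95915) = 2 + (125946*(1/63483) - 122364*1/95915) = 2 + (41982/21161 - 122364/95915) = 2 + 1437358926/2029657315 = 5496673556/2029657315 ≈ 2.7082)
(A - 153348)*(9331 + 211600) = (5496673556/2029657315 - 153348)*(9331 + 211600) = -311238393267064/2029657315*220931 = -68762209462885716584/2029657315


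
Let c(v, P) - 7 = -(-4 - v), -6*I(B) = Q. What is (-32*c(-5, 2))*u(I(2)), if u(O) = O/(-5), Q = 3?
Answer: -96/5 ≈ -19.200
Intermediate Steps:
I(B) = -½ (I(B) = -⅙*3 = -½)
c(v, P) = 11 + v (c(v, P) = 7 - (-4 - v) = 7 + (4 + v) = 11 + v)
u(O) = -O/5 (u(O) = O*(-⅕) = -O/5)
(-32*c(-5, 2))*u(I(2)) = (-32*(11 - 5))*(-⅕*(-½)) = -32*6*(⅒) = -192*⅒ = -96/5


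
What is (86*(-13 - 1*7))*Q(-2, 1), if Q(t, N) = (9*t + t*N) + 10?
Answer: 17200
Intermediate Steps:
Q(t, N) = 10 + 9*t + N*t (Q(t, N) = (9*t + N*t) + 10 = 10 + 9*t + N*t)
(86*(-13 - 1*7))*Q(-2, 1) = (86*(-13 - 1*7))*(10 + 9*(-2) + 1*(-2)) = (86*(-13 - 7))*(10 - 18 - 2) = (86*(-20))*(-10) = -1720*(-10) = 17200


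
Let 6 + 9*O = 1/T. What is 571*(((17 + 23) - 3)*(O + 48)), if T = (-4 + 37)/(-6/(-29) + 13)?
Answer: 8621189255/8613 ≈ 1.0010e+6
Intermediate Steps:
T = 957/383 (T = 33/(-6*(-1/29) + 13) = 33/(6/29 + 13) = 33/(383/29) = 33*(29/383) = 957/383 ≈ 2.4987)
O = -5359/8613 (O = -2/3 + 1/(9*(957/383)) = -2/3 + (1/9)*(383/957) = -2/3 + 383/8613 = -5359/8613 ≈ -0.62220)
571*(((17 + 23) - 3)*(O + 48)) = 571*(((17 + 23) - 3)*(-5359/8613 + 48)) = 571*((40 - 3)*(408065/8613)) = 571*(37*(408065/8613)) = 571*(15098405/8613) = 8621189255/8613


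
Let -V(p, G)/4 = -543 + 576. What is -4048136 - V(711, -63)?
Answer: -4048004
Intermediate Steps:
V(p, G) = -132 (V(p, G) = -4*(-543 + 576) = -4*33 = -132)
-4048136 - V(711, -63) = -4048136 - 1*(-132) = -4048136 + 132 = -4048004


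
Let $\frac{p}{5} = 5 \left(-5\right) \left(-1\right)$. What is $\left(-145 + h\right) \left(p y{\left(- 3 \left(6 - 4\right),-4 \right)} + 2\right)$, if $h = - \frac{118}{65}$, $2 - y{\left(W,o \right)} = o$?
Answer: $- \frac{7176336}{65} \approx -1.1041 \cdot 10^{5}$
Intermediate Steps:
$y{\left(W,o \right)} = 2 - o$
$p = 125$ ($p = 5 \cdot 5 \left(-5\right) \left(-1\right) = 5 \left(\left(-25\right) \left(-1\right)\right) = 5 \cdot 25 = 125$)
$h = - \frac{118}{65}$ ($h = \left(-118\right) \frac{1}{65} = - \frac{118}{65} \approx -1.8154$)
$\left(-145 + h\right) \left(p y{\left(- 3 \left(6 - 4\right),-4 \right)} + 2\right) = \left(-145 - \frac{118}{65}\right) \left(125 \left(2 - -4\right) + 2\right) = - \frac{9543 \left(125 \left(2 + 4\right) + 2\right)}{65} = - \frac{9543 \left(125 \cdot 6 + 2\right)}{65} = - \frac{9543 \left(750 + 2\right)}{65} = \left(- \frac{9543}{65}\right) 752 = - \frac{7176336}{65}$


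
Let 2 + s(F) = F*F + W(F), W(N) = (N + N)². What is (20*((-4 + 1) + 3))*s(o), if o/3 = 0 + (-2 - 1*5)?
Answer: 0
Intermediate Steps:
W(N) = 4*N² (W(N) = (2*N)² = 4*N²)
o = -21 (o = 3*(0 + (-2 - 1*5)) = 3*(0 + (-2 - 5)) = 3*(0 - 7) = 3*(-7) = -21)
s(F) = -2 + 5*F² (s(F) = -2 + (F*F + 4*F²) = -2 + (F² + 4*F²) = -2 + 5*F²)
(20*((-4 + 1) + 3))*s(o) = (20*((-4 + 1) + 3))*(-2 + 5*(-21)²) = (20*(-3 + 3))*(-2 + 5*441) = (20*0)*(-2 + 2205) = 0*2203 = 0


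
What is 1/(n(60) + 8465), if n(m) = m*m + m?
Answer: 1/12125 ≈ 8.2474e-5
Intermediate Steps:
n(m) = m + m² (n(m) = m² + m = m + m²)
1/(n(60) + 8465) = 1/(60*(1 + 60) + 8465) = 1/(60*61 + 8465) = 1/(3660 + 8465) = 1/12125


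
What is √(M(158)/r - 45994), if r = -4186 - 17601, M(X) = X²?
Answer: I*√21832670824454/21787 ≈ 214.46*I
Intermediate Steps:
r = -21787
√(M(158)/r - 45994) = √(158²/(-21787) - 45994) = √(24964*(-1/21787) - 45994) = √(-24964/21787 - 45994) = √(-1002096242/21787) = I*√21832670824454/21787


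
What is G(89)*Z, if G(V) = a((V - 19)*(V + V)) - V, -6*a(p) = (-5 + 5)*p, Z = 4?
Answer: -356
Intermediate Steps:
a(p) = 0 (a(p) = -(-5 + 5)*p/6 = -0*p = -⅙*0 = 0)
G(V) = -V (G(V) = 0 - V = -V)
G(89)*Z = -1*89*4 = -89*4 = -356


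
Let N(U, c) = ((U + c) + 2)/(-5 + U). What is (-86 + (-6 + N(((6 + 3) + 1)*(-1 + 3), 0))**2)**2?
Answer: 216855076/50625 ≈ 4283.6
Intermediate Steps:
N(U, c) = (2 + U + c)/(-5 + U)
(-86 + (-6 + N(((6 + 3) + 1)*(-1 + 3), 0))**2)**2 = (-86 + (-6 + (2 + ((6 + 3) + 1)*(-1 + 3) + 0)/(-5 + ((6 + 3) + 1)*(-1 + 3)))**2)**2 = (-86 + (-6 + (2 + (9 + 1)*2 + 0)/(-5 + (9 + 1)*2))**2)**2 = (-86 + (-6 + (2 + 10*2 + 0)/(-5 + 10*2))**2)**2 = (-86 + (-6 + (2 + 20 + 0)/(-5 + 20))**2)**2 = (-86 + (-6 + 22/15)**2)**2 = (-86 + (-68/15)**2)**2 = (-86 + 4624/225)**2 = (-14726/225)**2 = 216855076/50625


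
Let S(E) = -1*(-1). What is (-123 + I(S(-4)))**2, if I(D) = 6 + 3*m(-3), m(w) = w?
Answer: 15876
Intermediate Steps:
S(E) = 1
I(D) = -3 (I(D) = 6 + 3*(-3) = 6 - 9 = -3)
(-123 + I(S(-4)))**2 = (-123 - 3)**2 = (-126)**2 = 15876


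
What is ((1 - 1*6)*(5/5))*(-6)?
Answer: 30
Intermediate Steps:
((1 - 1*6)*(5/5))*(-6) = ((1 - 6)*(5*(⅕)))*(-6) = -5*1*(-6) = -5*(-6) = 30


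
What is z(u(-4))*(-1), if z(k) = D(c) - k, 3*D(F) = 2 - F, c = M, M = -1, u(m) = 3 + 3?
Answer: 5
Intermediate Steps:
u(m) = 6
c = -1
D(F) = ⅔ - F/3 (D(F) = (2 - F)/3 = ⅔ - F/3)
z(k) = 1 - k (z(k) = (⅔ - ⅓*(-1)) - k = (⅔ + ⅓) - k = 1 - k)
z(u(-4))*(-1) = (1 - 1*6)*(-1) = (1 - 6)*(-1) = -5*(-1) = 5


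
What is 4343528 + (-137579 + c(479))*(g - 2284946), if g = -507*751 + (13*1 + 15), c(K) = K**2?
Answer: -244869893322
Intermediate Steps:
g = -380729 (g = -380757 + (13 + 15) = -380757 + 28 = -380729)
4343528 + (-137579 + c(479))*(g - 2284946) = 4343528 + (-137579 + 479**2)*(-380729 - 2284946) = 4343528 + (-137579 + 229441)*(-2665675) = 4343528 + 91862*(-2665675) = 4343528 - 244874236850 = -244869893322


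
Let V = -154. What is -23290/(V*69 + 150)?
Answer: 11645/5238 ≈ 2.2232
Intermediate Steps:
-23290/(V*69 + 150) = -23290/(-154*69 + 150) = -23290/(-10626 + 150) = -23290/(-10476) = -23290*(-1/10476) = 11645/5238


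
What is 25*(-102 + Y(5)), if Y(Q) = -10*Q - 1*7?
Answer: -3975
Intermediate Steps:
Y(Q) = -7 - 10*Q (Y(Q) = -10*Q - 7 = -7 - 10*Q)
25*(-102 + Y(5)) = 25*(-102 + (-7 - 10*5)) = 25*(-102 + (-7 - 50)) = 25*(-102 - 57) = 25*(-159) = -3975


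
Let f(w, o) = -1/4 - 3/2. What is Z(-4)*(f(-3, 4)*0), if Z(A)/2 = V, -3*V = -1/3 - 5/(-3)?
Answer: 0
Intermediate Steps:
f(w, o) = -7/4 (f(w, o) = -1*1/4 - 3*1/2 = -1/4 - 3/2 = -7/4)
V = -4/9 (V = -(-1/3 - 5/(-3))/3 = -(-1*1/3 - 5*(-1/3))/3 = -(-1/3 + 5/3)/3 = -1/3*4/3 = -4/9 ≈ -0.44444)
Z(A) = -8/9 (Z(A) = 2*(-4/9) = -8/9)
Z(-4)*(f(-3, 4)*0) = -(-14)*0/9 = -8/9*0 = 0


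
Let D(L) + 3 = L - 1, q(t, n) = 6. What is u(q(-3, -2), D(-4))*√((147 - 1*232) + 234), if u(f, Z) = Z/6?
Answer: -4*√149/3 ≈ -16.275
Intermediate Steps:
D(L) = -4 + L (D(L) = -3 + (L - 1) = -3 + (-1 + L) = -4 + L)
u(f, Z) = Z/6 (u(f, Z) = Z*(⅙) = Z/6)
u(q(-3, -2), D(-4))*√((147 - 1*232) + 234) = ((-4 - 4)/6)*√((147 - 1*232) + 234) = ((⅙)*(-8))*√((147 - 232) + 234) = -4*√(-85 + 234)/3 = -4*√149/3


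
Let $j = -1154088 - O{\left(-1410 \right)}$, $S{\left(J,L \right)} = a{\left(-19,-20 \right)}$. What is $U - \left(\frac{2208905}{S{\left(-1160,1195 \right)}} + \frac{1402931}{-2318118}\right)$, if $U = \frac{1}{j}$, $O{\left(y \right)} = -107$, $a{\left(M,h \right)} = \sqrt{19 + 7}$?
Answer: $\frac{1618953400193}{2675064127758} - \frac{2208905 \sqrt{26}}{26} \approx -4.332 \cdot 10^{5}$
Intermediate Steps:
$a{\left(M,h \right)} = \sqrt{26}$
$S{\left(J,L \right)} = \sqrt{26}$
$j = -1153981$ ($j = -1154088 - -107 = -1154088 + 107 = -1153981$)
$U = - \frac{1}{1153981}$ ($U = \frac{1}{-1153981} = - \frac{1}{1153981} \approx -8.6657 \cdot 10^{-7}$)
$U - \left(\frac{2208905}{S{\left(-1160,1195 \right)}} + \frac{1402931}{-2318118}\right) = - \frac{1}{1153981} - \left(\frac{2208905}{\sqrt{26}} + \frac{1402931}{-2318118}\right) = - \frac{1}{1153981} - \left(2208905 \frac{\sqrt{26}}{26} + 1402931 \left(- \frac{1}{2318118}\right)\right) = - \frac{1}{1153981} - \left(\frac{2208905 \sqrt{26}}{26} - \frac{1402931}{2318118}\right) = - \frac{1}{1153981} - \left(- \frac{1402931}{2318118} + \frac{2208905 \sqrt{26}}{26}\right) = - \frac{1}{1153981} + \left(\frac{1402931}{2318118} - \frac{2208905 \sqrt{26}}{26}\right) = \frac{1618953400193}{2675064127758} - \frac{2208905 \sqrt{26}}{26}$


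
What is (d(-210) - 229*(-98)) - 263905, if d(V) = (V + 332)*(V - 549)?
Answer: -334061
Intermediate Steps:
d(V) = (-549 + V)*(332 + V) (d(V) = (332 + V)*(-549 + V) = (-549 + V)*(332 + V))
(d(-210) - 229*(-98)) - 263905 = ((-182268 + (-210)² - 217*(-210)) - 229*(-98)) - 263905 = ((-182268 + 44100 + 45570) + 22442) - 263905 = (-92598 + 22442) - 263905 = -70156 - 263905 = -334061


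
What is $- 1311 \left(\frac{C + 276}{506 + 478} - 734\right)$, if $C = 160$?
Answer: $\frac{78858835}{82} \approx 9.6169 \cdot 10^{5}$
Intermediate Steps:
$- 1311 \left(\frac{C + 276}{506 + 478} - 734\right) = - 1311 \left(\frac{160 + 276}{506 + 478} - 734\right) = - 1311 \left(\frac{436}{984} - 734\right) = - 1311 \left(436 \cdot \frac{1}{984} - 734\right) = - 1311 \left(\frac{109}{246} - 734\right) = \left(-1311\right) \left(- \frac{180455}{246}\right) = \frac{78858835}{82}$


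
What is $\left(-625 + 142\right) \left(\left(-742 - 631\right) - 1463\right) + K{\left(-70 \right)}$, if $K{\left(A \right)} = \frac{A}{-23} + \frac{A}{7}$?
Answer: $\frac{31504964}{23} \approx 1.3698 \cdot 10^{6}$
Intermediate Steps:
$K{\left(A \right)} = \frac{16 A}{161}$ ($K{\left(A \right)} = A \left(- \frac{1}{23}\right) + A \frac{1}{7} = - \frac{A}{23} + \frac{A}{7} = \frac{16 A}{161}$)
$\left(-625 + 142\right) \left(\left(-742 - 631\right) - 1463\right) + K{\left(-70 \right)} = \left(-625 + 142\right) \left(\left(-742 - 631\right) - 1463\right) + \frac{16}{161} \left(-70\right) = - 483 \left(-1373 - 1463\right) - \frac{160}{23} = \left(-483\right) \left(-2836\right) - \frac{160}{23} = 1369788 - \frac{160}{23} = \frac{31504964}{23}$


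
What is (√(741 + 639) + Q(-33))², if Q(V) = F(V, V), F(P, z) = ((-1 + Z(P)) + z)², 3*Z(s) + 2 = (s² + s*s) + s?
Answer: 17352898305541/81 + 16662724*√345/9 ≈ 2.1427e+11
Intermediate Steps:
Z(s) = -⅔ + s/3 + 2*s²/3 (Z(s) = -⅔ + ((s² + s*s) + s)/3 = -⅔ + ((s² + s²) + s)/3 = -⅔ + (2*s² + s)/3 = -⅔ + (s + 2*s²)/3 = -⅔ + (s/3 + 2*s²/3) = -⅔ + s/3 + 2*s²/3)
F(P, z) = (-5/3 + z + P/3 + 2*P²/3)² (F(P, z) = ((-1 + (-⅔ + P/3 + 2*P²/3)) + z)² = ((-5/3 + P/3 + 2*P²/3) + z)² = (-5/3 + z + P/3 + 2*P²/3)²)
Q(V) = (-5 + 2*V² + 4*V)²/9 (Q(V) = (-5 + V + 2*V² + 3*V)²/9 = (-5 + 2*V² + 4*V)²/9)
(√(741 + 639) + Q(-33))² = (√(741 + 639) + (-5 + 2*(-33)² + 4*(-33))²/9)² = (√1380 + (-5 + 2*1089 - 132)²/9)² = (2*√345 + (-5 + 2178 - 132)²/9)² = (2*√345 + (⅑)*2041²)² = (2*√345 + (⅑)*4165681)² = (2*√345 + 4165681/9)² = (4165681/9 + 2*√345)²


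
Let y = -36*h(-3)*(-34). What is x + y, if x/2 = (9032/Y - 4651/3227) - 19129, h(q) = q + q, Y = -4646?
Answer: -341897985052/7496321 ≈ -45609.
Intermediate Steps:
h(q) = 2*q
y = -7344 (y = -72*(-3)*(-34) = -36*(-6)*(-34) = 216*(-34) = -7344)
x = -286845003628/7496321 (x = 2*((9032/(-4646) - 4651/3227) - 19129) = 2*((9032*(-1/4646) - 4651*1/3227) - 19129) = 2*((-4516/2323 - 4651/3227) - 19129) = 2*(-25377405/7496321 - 19129) = 2*(-143422501814/7496321) = -286845003628/7496321 ≈ -38265.)
x + y = -286845003628/7496321 - 7344 = -341897985052/7496321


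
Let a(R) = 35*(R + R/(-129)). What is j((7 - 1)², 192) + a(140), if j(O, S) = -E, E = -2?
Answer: 627458/129 ≈ 4864.0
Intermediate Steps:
a(R) = 4480*R/129 (a(R) = 35*(R + R*(-1/129)) = 35*(R - R/129) = 35*(128*R/129) = 4480*R/129)
j(O, S) = 2 (j(O, S) = -1*(-2) = 2)
j((7 - 1)², 192) + a(140) = 2 + (4480/129)*140 = 2 + 627200/129 = 627458/129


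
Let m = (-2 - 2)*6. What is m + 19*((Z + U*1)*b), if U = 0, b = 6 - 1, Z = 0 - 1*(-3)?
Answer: 261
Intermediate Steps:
Z = 3 (Z = 0 + 3 = 3)
b = 5
m = -24 (m = -4*6 = -24)
m + 19*((Z + U*1)*b) = -24 + 19*((3 + 0*1)*5) = -24 + 19*((3 + 0)*5) = -24 + 19*(3*5) = -24 + 19*15 = -24 + 285 = 261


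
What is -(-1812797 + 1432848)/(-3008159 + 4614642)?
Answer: 379949/1606483 ≈ 0.23651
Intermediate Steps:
-(-1812797 + 1432848)/(-3008159 + 4614642) = -(-379949)/1606483 = -1*(-379949/1606483) = 379949/1606483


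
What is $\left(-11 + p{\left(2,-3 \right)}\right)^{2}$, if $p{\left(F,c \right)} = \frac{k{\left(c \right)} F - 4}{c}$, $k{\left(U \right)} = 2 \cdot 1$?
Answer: $121$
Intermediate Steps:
$k{\left(U \right)} = 2$
$p{\left(F,c \right)} = \frac{-4 + 2 F}{c}$ ($p{\left(F,c \right)} = \frac{2 F - 4}{c} = \frac{-4 + 2 F}{c}$)
$\left(-11 + p{\left(2,-3 \right)}\right)^{2} = \left(-11 + \frac{2 \left(-2 + 2\right)}{-3}\right)^{2} = \left(-11 + 2 \left(- \frac{1}{3}\right) 0\right)^{2} = \left(-11 + 0\right)^{2} = \left(-11\right)^{2} = 121$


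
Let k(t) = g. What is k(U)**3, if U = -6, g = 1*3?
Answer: 27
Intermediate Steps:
g = 3
k(t) = 3
k(U)**3 = 3**3 = 27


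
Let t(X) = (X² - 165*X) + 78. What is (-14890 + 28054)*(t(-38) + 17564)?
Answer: 333786384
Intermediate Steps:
t(X) = 78 + X² - 165*X
(-14890 + 28054)*(t(-38) + 17564) = (-14890 + 28054)*((78 + (-38)² - 165*(-38)) + 17564) = 13164*((78 + 1444 + 6270) + 17564) = 13164*(7792 + 17564) = 13164*25356 = 333786384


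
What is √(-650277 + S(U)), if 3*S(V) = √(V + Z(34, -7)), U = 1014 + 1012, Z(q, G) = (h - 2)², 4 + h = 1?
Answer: √(-5852493 + 3*√2051)/3 ≈ 806.39*I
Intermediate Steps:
h = -3 (h = -4 + 1 = -3)
Z(q, G) = 25 (Z(q, G) = (-3 - 2)² = (-5)² = 25)
U = 2026
S(V) = √(25 + V)/3 (S(V) = √(V + 25)/3 = √(25 + V)/3)
√(-650277 + S(U)) = √(-650277 + √(25 + 2026)/3) = √(-650277 + √2051/3)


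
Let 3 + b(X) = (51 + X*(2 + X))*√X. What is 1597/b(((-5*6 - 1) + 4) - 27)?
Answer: -1597/147129861 - 1521941*I*√6/49043287 ≈ -1.0854e-5 - 0.076014*I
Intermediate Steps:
b(X) = -3 + √X*(51 + X*(2 + X)) (b(X) = -3 + (51 + X*(2 + X))*√X = -3 + √X*(51 + X*(2 + X)))
1597/b(((-5*6 - 1) + 4) - 27) = 1597/(-3 + (((-5*6 - 1) + 4) - 27)^(5/2) + 2*(((-5*6 - 1) + 4) - 27)^(3/2) + 51*√(((-5*6 - 1) + 4) - 27)) = 1597/(-3 + (((-30 - 1) + 4) - 27)^(5/2) + 2*(((-30 - 1) + 4) - 27)^(3/2) + 51*√(((-30 - 1) + 4) - 27)) = 1597/(-3 + ((-31 + 4) - 27)^(5/2) + 2*((-31 + 4) - 27)^(3/2) + 51*√((-31 + 4) - 27)) = 1597/(-3 + (-27 - 27)^(5/2) + 2*(-27 - 27)^(3/2) + 51*√(-27 - 27)) = 1597/(-3 + (-54)^(5/2) + 2*(-54)^(3/2) + 51*√(-54)) = 1597/(-3 + 8748*I*√6 + 2*(-162*I*√6) + 51*(3*I*√6)) = 1597/(-3 + 8748*I*√6 - 324*I*√6 + 153*I*√6) = 1597/(-3 + 8577*I*√6)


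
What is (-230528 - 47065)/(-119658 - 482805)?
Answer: 5443/11813 ≈ 0.46076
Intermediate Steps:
(-230528 - 47065)/(-119658 - 482805) = -277593/(-602463) = -277593*(-1/602463) = 5443/11813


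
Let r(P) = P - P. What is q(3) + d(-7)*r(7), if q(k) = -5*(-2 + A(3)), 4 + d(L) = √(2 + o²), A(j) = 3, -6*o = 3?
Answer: -5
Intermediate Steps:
o = -½ (o = -⅙*3 = -½ ≈ -0.50000)
r(P) = 0
d(L) = -5/2 (d(L) = -4 + √(2 + (-½)²) = -4 + √(2 + ¼) = -4 + √(9/4) = -4 + 3/2 = -5/2)
q(k) = -5 (q(k) = -5*(-2 + 3) = -5*1 = -5)
q(3) + d(-7)*r(7) = -5 - 5/2*0 = -5 + 0 = -5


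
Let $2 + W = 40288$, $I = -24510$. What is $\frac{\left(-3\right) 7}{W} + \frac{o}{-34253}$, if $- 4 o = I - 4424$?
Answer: $- \frac{146064047}{689958179} \approx -0.2117$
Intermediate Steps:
$W = 40286$ ($W = -2 + 40288 = 40286$)
$o = \frac{14467}{2}$ ($o = - \frac{-24510 - 4424}{4} = \left(- \frac{1}{4}\right) \left(-28934\right) = \frac{14467}{2} \approx 7233.5$)
$\frac{\left(-3\right) 7}{W} + \frac{o}{-34253} = \frac{\left(-3\right) 7}{40286} + \frac{14467}{2 \left(-34253\right)} = \left(-21\right) \frac{1}{40286} + \frac{14467}{2} \left(- \frac{1}{34253}\right) = - \frac{21}{40286} - \frac{14467}{68506} = - \frac{146064047}{689958179}$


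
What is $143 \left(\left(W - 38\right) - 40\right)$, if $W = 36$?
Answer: $-6006$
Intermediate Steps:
$143 \left(\left(W - 38\right) - 40\right) = 143 \left(\left(36 - 38\right) - 40\right) = 143 \left(-2 - 40\right) = 143 \left(-42\right) = -6006$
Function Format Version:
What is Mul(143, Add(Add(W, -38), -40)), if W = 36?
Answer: -6006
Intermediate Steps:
Mul(143, Add(Add(W, -38), -40)) = Mul(143, Add(Add(36, -38), -40)) = Mul(143, Add(-2, -40)) = Mul(143, -42) = -6006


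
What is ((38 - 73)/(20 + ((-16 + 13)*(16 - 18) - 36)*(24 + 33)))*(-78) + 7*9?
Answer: 798/13 ≈ 61.385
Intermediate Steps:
((38 - 73)/(20 + ((-16 + 13)*(16 - 18) - 36)*(24 + 33)))*(-78) + 7*9 = -35/(20 + (-3*(-2) - 36)*57)*(-78) + 63 = -35/(20 + (6 - 36)*57)*(-78) + 63 = -35/(20 - 30*57)*(-78) + 63 = -35/(20 - 1710)*(-78) + 63 = -35/(-1690)*(-78) + 63 = -35*(-1/1690)*(-78) + 63 = (7/338)*(-78) + 63 = -21/13 + 63 = 798/13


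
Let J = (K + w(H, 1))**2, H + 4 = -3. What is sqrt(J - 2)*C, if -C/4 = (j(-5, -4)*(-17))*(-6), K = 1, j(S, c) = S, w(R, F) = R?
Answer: 2040*sqrt(34) ≈ 11895.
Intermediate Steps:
H = -7 (H = -4 - 3 = -7)
J = 36 (J = (1 - 7)**2 = (-6)**2 = 36)
C = 2040 (C = -4*(-5*(-17))*(-6) = -340*(-6) = -4*(-510) = 2040)
sqrt(J - 2)*C = sqrt(36 - 2)*2040 = sqrt(34)*2040 = 2040*sqrt(34)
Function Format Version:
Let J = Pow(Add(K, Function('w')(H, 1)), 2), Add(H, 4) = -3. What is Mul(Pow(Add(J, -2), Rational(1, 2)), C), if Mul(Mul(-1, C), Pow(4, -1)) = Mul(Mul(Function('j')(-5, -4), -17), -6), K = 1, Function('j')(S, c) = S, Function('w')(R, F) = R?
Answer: Mul(2040, Pow(34, Rational(1, 2))) ≈ 11895.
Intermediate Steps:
H = -7 (H = Add(-4, -3) = -7)
J = 36 (J = Pow(Add(1, -7), 2) = Pow(-6, 2) = 36)
C = 2040 (C = Mul(-4, Mul(Mul(-5, -17), -6)) = Mul(-4, Mul(85, -6)) = Mul(-4, -510) = 2040)
Mul(Pow(Add(J, -2), Rational(1, 2)), C) = Mul(Pow(Add(36, -2), Rational(1, 2)), 2040) = Mul(Pow(34, Rational(1, 2)), 2040) = Mul(2040, Pow(34, Rational(1, 2)))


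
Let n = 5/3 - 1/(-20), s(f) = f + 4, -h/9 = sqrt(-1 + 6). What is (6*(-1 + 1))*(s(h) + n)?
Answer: 0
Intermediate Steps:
h = -9*sqrt(5) (h = -9*sqrt(-1 + 6) = -9*sqrt(5) ≈ -20.125)
s(f) = 4 + f
n = 103/60 (n = 5*(1/3) - 1*(-1/20) = 5/3 + 1/20 = 103/60 ≈ 1.7167)
(6*(-1 + 1))*(s(h) + n) = (6*(-1 + 1))*((4 - 9*sqrt(5)) + 103/60) = (6*0)*(343/60 - 9*sqrt(5)) = 0*(343/60 - 9*sqrt(5)) = 0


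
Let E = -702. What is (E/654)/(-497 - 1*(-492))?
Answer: 117/545 ≈ 0.21468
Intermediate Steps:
(E/654)/(-497 - 1*(-492)) = (-702/654)/(-497 - 1*(-492)) = (-702*1/654)/(-497 + 492) = -117/109/(-5) = -117/109*(-⅕) = 117/545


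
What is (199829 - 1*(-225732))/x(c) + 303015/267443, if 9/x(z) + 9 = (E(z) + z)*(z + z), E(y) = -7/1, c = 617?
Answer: 85670807046015448/2406987 ≈ 3.5593e+10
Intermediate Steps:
E(y) = -7 (E(y) = -7*1 = -7)
x(z) = 9/(-9 + 2*z*(-7 + z)) (x(z) = 9/(-9 + (-7 + z)*(z + z)) = 9/(-9 + (-7 + z)*(2*z)) = 9/(-9 + 2*z*(-7 + z)))
(199829 - 1*(-225732))/x(c) + 303015/267443 = (199829 - 1*(-225732))/((9/(-9 - 14*617 + 2*617**2))) + 303015/267443 = (199829 + 225732)/((9/(-9 - 8638 + 2*380689))) + 303015*(1/267443) = 425561/((9/(-9 - 8638 + 761378))) + 303015/267443 = 425561/((9/752731)) + 303015/267443 = 425561/((9*(1/752731))) + 303015/267443 = 425561/(9/752731) + 303015/267443 = 425561*(752731/9) + 303015/267443 = 320332957091/9 + 303015/267443 = 85670807046015448/2406987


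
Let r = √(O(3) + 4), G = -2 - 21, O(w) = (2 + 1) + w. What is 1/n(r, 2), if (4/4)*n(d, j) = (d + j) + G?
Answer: -21/431 - √10/431 ≈ -0.056061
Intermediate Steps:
O(w) = 3 + w
G = -23
r = √10 (r = √((3 + 3) + 4) = √(6 + 4) = √10 ≈ 3.1623)
n(d, j) = -23 + d + j (n(d, j) = (d + j) - 23 = -23 + d + j)
1/n(r, 2) = 1/(-23 + √10 + 2) = 1/(-21 + √10)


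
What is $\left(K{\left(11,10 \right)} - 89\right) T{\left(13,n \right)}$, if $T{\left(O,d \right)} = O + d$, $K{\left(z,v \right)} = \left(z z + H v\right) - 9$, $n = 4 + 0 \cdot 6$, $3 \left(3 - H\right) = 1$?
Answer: $\frac{2533}{3} \approx 844.33$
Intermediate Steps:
$H = \frac{8}{3}$ ($H = 3 - \frac{1}{3} = \frac{8}{3} \approx 2.6667$)
$n = 4$ ($n = 4 + 0 = 4$)
$K{\left(z,v \right)} = -9 + z^{2} + \frac{8 v}{3}$ ($K{\left(z,v \right)} = \left(z z + \frac{8 v}{3}\right) - 9 = \left(z^{2} + \frac{8 v}{3}\right) - 9 = -9 + z^{2} + \frac{8 v}{3}$)
$\left(K{\left(11,10 \right)} - 89\right) T{\left(13,n \right)} = \left(\left(-9 + 11^{2} + \frac{8}{3} \cdot 10\right) - 89\right) \left(13 + 4\right) = \left(\left(-9 + 121 + \frac{80}{3}\right) - 89\right) 17 = \left(\frac{416}{3} - 89\right) 17 = \frac{149}{3} \cdot 17 = \frac{2533}{3}$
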